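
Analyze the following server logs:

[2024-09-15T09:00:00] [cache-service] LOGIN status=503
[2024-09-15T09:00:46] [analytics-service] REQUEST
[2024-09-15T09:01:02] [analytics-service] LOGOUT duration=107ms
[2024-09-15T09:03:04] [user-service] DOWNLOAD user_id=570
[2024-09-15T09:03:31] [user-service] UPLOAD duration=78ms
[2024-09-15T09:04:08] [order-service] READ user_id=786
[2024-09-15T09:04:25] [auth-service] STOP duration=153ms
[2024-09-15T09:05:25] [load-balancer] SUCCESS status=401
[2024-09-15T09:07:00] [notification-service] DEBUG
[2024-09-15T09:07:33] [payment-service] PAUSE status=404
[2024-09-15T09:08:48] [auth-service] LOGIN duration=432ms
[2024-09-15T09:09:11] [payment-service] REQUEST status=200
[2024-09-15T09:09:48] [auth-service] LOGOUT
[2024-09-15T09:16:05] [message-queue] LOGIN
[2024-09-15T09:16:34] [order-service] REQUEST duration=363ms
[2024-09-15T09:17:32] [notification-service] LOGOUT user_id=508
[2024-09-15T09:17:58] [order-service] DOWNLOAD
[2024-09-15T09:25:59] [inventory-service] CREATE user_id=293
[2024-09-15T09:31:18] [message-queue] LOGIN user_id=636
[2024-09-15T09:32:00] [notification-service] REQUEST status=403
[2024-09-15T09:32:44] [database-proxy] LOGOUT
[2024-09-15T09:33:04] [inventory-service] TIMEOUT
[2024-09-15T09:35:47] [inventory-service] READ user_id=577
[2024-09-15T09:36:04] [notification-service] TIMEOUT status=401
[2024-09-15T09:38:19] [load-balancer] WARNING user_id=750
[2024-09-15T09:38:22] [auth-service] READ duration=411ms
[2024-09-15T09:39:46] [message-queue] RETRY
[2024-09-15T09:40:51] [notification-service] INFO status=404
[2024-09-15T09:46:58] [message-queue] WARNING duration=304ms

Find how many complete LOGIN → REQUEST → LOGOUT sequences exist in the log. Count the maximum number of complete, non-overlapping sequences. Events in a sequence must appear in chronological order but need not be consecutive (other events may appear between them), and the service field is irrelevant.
4

To count sequences:

1. Look for pattern: LOGIN → REQUEST → LOGOUT
2. Greedily scan the log in chronological order, matching each sequence element in turn (ignoring service)
3. Each time the full pattern completes, increment the count and restart matching from the next event
4. Complete non-overlapping sequences found: 4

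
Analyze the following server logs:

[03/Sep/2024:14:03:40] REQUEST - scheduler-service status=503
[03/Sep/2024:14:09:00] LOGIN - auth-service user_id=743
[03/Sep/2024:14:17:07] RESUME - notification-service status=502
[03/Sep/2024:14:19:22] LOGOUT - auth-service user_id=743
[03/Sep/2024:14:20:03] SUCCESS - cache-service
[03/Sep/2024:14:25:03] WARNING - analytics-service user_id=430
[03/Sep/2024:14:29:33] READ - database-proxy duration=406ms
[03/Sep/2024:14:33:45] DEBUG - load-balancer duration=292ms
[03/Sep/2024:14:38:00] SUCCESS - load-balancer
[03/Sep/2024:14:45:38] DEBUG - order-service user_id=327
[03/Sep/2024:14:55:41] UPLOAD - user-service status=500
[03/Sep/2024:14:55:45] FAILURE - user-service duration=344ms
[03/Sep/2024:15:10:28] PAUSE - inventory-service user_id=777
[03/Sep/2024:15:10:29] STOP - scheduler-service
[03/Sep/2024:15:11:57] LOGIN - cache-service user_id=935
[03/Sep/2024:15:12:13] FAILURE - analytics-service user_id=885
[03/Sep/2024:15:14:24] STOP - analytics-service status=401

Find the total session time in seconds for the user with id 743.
622

To calculate session duration:

1. Find LOGIN event for user_id=743: 03/Sep/2024:14:09:00
2. Find LOGOUT event for user_id=743: 03/Sep/2024:14:19:22
3. Session duration: 03/Sep/2024:14:19:22 - 03/Sep/2024:14:09:00 = 622 seconds (10 minutes)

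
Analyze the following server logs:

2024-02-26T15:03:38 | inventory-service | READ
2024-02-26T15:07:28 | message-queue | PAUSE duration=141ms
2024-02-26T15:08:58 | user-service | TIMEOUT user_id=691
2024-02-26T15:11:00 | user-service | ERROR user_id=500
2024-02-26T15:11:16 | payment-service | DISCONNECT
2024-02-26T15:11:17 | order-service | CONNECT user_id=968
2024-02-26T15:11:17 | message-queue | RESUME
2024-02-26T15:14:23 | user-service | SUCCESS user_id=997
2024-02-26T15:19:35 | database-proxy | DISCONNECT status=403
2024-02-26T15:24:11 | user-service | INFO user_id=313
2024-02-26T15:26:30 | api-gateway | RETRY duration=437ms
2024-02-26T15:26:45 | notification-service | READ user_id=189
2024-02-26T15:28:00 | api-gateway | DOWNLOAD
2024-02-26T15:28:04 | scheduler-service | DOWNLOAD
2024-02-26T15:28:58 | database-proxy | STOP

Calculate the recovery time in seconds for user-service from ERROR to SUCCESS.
203

To calculate recovery time:

1. Find ERROR event for user-service: 2024-02-26T15:11:00
2. Find next SUCCESS event for user-service: 2024-02-26T15:14:23
3. Recovery time: 2024-02-26T15:14:23 - 2024-02-26T15:11:00 = 203 seconds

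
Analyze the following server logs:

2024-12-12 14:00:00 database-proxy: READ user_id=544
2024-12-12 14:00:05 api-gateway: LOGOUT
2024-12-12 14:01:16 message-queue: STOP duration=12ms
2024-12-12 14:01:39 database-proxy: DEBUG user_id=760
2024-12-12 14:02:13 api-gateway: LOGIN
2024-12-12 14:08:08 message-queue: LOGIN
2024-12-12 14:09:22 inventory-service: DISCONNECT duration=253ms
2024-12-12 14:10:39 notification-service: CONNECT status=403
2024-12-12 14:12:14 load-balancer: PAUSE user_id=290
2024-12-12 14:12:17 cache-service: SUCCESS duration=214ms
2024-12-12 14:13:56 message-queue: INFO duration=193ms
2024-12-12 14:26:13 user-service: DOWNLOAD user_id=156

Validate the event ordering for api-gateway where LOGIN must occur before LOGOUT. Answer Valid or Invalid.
Invalid

To validate ordering:

1. Required order: LOGIN → LOGOUT
2. Rule: LOGIN must occur before LOGOUT
3. Check actual order of events for api-gateway
4. Result: Invalid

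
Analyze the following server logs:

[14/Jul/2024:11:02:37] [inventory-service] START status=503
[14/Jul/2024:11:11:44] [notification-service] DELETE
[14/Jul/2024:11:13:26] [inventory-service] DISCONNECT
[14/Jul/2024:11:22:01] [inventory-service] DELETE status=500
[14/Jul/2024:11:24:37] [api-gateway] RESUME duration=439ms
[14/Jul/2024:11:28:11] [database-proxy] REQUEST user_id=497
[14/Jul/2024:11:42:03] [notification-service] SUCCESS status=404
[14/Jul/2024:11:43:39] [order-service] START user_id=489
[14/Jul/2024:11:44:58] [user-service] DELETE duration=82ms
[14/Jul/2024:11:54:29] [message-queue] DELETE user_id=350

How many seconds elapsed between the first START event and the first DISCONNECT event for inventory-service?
649

To find the time between events:

1. Locate the first START event for inventory-service: 14/Jul/2024:11:02:37
2. Locate the first DISCONNECT event for inventory-service: 14/Jul/2024:11:13:26
3. Calculate the difference: 14/Jul/2024:11:13:26 - 14/Jul/2024:11:02:37 = 649 seconds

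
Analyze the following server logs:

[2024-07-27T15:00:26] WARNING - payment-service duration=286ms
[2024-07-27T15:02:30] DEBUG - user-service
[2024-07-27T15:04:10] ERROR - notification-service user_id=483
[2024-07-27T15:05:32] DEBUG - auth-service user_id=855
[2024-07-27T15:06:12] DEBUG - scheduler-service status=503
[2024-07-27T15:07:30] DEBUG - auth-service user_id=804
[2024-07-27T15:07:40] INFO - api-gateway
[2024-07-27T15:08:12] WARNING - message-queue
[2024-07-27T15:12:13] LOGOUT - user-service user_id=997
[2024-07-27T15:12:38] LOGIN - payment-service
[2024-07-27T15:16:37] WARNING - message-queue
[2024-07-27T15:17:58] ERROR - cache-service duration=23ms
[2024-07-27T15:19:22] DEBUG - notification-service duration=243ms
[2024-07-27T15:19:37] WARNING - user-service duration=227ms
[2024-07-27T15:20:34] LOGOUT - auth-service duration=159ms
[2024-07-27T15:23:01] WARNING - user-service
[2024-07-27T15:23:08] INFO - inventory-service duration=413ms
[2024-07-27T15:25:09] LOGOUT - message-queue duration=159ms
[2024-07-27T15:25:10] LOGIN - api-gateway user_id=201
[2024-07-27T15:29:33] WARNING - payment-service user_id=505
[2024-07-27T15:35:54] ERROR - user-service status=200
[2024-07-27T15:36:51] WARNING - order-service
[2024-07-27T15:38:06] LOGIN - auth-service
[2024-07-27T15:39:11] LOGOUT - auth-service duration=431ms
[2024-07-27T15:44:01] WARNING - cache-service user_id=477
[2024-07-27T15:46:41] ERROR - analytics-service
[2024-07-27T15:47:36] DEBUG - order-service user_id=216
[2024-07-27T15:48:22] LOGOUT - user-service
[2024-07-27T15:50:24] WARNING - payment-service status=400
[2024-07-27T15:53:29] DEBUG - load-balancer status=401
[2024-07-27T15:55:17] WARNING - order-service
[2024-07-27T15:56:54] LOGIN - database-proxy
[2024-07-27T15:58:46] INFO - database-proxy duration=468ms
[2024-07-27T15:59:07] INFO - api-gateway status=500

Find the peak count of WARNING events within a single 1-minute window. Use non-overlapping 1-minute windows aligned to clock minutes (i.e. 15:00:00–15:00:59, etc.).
1

To find the burst window:

1. Divide the log period into non-overlapping 1-minute windows starting at 15:00
2. Count WARNING events in each window
3. Find the window with maximum count
4. Maximum events in a window: 1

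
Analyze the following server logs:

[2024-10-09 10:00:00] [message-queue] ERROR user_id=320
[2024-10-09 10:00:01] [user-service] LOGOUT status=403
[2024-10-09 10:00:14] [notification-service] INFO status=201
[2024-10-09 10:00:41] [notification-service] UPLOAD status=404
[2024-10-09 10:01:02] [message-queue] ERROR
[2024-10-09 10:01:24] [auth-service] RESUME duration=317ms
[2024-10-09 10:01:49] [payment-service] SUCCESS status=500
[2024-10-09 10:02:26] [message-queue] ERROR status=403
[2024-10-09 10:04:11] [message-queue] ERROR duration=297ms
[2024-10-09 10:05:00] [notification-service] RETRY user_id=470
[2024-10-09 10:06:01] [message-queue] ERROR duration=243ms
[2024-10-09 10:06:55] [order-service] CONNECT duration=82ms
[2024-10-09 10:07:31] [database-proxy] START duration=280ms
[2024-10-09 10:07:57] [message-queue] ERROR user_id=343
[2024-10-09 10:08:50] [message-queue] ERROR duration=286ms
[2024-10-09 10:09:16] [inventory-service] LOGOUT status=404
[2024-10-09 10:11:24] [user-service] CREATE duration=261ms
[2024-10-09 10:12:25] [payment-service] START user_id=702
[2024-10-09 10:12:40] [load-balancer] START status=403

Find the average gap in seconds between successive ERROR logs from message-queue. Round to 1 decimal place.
88.3

To calculate average interval:

1. Find all ERROR events for message-queue in order
2. Calculate time gaps between consecutive events
3. Compute mean of gaps: 530 / 6 = 88.3 seconds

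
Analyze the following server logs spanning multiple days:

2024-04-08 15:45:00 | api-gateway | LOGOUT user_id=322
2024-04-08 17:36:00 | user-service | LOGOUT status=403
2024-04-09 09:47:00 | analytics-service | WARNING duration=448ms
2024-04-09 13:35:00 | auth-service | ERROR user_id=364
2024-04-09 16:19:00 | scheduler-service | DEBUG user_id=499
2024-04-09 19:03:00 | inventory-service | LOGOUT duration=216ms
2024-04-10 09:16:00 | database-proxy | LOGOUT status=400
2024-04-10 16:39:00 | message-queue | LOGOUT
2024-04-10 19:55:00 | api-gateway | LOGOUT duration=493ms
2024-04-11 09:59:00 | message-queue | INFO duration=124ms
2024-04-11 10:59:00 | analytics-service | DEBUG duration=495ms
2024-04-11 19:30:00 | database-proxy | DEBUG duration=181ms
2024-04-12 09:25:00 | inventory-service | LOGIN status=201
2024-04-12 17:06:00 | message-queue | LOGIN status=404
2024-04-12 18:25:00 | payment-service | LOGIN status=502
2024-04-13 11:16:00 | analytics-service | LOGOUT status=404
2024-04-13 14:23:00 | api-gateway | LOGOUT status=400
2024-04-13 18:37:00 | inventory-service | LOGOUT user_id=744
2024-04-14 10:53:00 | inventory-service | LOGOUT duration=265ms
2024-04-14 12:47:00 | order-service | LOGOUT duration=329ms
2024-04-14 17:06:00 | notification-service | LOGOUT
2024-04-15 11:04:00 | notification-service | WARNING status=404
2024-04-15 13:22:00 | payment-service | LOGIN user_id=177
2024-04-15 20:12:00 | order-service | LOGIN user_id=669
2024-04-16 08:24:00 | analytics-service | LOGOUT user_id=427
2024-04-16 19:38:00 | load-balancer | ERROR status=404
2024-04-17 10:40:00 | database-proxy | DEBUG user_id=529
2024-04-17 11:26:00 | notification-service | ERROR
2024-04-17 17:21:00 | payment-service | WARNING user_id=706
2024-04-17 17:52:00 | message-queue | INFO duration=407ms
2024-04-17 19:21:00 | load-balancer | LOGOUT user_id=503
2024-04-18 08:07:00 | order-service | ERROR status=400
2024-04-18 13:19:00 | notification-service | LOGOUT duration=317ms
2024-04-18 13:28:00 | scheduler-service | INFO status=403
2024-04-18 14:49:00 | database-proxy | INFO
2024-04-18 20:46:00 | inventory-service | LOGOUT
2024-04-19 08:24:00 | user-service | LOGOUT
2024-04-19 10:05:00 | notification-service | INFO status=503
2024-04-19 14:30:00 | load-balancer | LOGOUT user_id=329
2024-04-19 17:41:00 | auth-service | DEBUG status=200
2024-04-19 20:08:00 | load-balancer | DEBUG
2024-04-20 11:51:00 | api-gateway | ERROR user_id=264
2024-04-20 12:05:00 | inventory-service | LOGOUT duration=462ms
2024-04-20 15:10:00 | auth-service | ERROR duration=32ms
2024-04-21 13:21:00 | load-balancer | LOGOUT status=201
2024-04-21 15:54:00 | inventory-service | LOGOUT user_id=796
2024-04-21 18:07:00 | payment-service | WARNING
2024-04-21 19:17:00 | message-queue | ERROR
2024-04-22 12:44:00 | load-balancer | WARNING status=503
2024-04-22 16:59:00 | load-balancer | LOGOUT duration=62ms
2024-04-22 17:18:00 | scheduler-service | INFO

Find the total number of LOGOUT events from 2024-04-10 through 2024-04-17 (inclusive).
11

To filter by date range:

1. Date range: 2024-04-10 through 2024-04-17, both dates inclusive
2. Filter for LOGOUT events whose date falls in this range
3. Count matching events: 11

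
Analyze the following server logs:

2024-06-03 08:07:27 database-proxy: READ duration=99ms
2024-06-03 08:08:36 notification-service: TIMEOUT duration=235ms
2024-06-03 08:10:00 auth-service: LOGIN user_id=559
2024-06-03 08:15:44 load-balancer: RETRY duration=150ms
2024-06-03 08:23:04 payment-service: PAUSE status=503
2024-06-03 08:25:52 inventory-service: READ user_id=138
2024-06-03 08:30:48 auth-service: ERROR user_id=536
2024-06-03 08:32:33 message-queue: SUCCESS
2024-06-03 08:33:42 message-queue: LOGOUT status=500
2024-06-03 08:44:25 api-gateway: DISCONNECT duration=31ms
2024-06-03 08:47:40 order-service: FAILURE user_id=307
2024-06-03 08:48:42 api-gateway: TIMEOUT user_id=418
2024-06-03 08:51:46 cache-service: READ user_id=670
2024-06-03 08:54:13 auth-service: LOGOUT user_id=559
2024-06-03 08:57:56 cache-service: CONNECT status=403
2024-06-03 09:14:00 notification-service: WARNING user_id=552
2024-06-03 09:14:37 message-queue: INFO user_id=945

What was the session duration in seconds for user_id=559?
2653

To calculate session duration:

1. Find LOGIN event for user_id=559: 2024-06-03 08:10:00
2. Find LOGOUT event for user_id=559: 2024-06-03 08:54:13
3. Session duration: 2024-06-03 08:54:13 - 2024-06-03 08:10:00 = 2653 seconds (44 minutes)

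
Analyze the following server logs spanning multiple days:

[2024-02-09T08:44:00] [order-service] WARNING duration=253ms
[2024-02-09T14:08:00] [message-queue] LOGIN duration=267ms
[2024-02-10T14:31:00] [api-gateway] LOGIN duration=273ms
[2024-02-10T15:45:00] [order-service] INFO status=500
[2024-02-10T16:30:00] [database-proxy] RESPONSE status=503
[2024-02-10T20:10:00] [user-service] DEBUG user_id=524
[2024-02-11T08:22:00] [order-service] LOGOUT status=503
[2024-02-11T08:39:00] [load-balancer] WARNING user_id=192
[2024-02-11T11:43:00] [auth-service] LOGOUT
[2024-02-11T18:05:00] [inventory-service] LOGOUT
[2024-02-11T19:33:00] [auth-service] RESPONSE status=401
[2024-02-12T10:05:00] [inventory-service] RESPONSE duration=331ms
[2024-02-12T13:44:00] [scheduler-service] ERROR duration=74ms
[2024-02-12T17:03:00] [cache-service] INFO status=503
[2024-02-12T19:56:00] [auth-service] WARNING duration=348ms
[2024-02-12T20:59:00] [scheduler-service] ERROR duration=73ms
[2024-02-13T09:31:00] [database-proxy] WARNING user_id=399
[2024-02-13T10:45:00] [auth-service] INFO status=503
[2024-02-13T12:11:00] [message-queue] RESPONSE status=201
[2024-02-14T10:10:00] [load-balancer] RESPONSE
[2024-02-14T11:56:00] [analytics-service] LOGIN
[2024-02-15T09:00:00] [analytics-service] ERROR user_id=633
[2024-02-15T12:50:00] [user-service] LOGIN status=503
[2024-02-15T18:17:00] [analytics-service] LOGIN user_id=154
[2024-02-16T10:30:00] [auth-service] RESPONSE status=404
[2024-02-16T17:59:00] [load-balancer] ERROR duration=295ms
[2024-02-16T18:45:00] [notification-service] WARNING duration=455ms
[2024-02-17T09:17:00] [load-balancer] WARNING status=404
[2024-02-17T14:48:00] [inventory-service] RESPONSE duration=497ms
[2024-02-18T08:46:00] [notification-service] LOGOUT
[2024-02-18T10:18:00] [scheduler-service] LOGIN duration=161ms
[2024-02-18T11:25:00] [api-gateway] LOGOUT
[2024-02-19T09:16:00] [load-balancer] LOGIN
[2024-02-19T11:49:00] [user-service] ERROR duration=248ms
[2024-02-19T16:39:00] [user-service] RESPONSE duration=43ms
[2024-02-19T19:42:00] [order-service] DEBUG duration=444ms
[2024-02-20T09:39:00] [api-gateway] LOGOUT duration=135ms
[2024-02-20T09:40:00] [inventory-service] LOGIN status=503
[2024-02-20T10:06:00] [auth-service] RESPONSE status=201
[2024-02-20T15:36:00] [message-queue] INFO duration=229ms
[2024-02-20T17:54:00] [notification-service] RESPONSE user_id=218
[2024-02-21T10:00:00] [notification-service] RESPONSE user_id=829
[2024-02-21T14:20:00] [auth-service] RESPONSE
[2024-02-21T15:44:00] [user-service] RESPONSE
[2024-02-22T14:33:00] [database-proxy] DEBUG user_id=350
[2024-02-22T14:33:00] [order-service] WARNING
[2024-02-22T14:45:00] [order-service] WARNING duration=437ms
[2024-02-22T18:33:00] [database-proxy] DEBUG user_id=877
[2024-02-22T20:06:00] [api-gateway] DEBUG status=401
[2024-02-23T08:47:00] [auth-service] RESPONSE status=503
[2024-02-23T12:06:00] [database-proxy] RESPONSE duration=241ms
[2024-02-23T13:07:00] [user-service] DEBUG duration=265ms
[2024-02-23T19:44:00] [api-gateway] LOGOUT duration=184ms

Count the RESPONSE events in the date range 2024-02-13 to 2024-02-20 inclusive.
7

To filter by date range:

1. Date range: 2024-02-13 through 2024-02-20, both dates inclusive
2. Filter for RESPONSE events whose date falls in this range
3. Count matching events: 7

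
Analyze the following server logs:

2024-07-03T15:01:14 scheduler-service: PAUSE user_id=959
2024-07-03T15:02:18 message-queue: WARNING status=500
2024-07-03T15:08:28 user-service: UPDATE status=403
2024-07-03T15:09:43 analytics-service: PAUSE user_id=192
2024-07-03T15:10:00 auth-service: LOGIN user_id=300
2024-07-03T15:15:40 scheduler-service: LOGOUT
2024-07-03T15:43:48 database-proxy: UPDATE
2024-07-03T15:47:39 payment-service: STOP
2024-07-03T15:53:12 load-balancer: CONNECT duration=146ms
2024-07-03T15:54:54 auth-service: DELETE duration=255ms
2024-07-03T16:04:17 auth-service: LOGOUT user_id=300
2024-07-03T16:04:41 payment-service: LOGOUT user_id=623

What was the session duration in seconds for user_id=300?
3257

To calculate session duration:

1. Find LOGIN event for user_id=300: 2024-07-03T15:10:00
2. Find LOGOUT event for user_id=300: 2024-07-03T16:04:17
3. Session duration: 2024-07-03T16:04:17 - 2024-07-03T15:10:00 = 3257 seconds (54 minutes)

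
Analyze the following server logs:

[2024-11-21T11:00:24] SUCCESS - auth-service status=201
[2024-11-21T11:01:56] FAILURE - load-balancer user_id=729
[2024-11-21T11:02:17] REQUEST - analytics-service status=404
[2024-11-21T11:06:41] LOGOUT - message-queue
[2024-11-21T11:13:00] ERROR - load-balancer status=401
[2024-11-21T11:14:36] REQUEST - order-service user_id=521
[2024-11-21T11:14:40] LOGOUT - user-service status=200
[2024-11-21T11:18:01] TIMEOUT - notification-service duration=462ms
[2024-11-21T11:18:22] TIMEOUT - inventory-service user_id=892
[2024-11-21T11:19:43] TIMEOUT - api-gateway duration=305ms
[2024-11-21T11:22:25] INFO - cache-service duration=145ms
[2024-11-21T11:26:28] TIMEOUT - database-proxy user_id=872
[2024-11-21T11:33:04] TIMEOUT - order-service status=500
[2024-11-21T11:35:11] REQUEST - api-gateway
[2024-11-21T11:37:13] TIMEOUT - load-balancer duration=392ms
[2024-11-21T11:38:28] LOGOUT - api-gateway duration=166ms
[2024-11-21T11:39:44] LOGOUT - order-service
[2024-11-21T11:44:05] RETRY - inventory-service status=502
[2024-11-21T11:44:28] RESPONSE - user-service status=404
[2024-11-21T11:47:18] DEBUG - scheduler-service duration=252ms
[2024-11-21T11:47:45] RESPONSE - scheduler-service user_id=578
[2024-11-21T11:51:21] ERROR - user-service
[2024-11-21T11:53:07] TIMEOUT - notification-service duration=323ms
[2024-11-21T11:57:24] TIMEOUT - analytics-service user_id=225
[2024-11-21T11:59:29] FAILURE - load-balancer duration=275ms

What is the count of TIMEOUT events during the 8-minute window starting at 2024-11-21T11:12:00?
3

To count events in the time window:

1. Window boundaries: 2024-11-21T11:12:00 to 2024-11-21T11:20:00
2. Filter for TIMEOUT events within this window
3. Count matching events: 3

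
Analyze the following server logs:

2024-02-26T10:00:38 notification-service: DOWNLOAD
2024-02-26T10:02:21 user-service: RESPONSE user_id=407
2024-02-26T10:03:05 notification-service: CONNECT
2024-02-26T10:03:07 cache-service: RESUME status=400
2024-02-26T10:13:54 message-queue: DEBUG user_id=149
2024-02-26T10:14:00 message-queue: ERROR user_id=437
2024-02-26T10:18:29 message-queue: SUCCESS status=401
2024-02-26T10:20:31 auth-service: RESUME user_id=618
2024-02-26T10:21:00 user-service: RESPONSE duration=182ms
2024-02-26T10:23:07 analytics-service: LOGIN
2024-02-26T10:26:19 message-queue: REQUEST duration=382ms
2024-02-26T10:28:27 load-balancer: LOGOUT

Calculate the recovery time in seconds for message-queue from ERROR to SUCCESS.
269

To calculate recovery time:

1. Find ERROR event for message-queue: 2024-02-26T10:14:00
2. Find next SUCCESS event for message-queue: 2024-02-26T10:18:29
3. Recovery time: 2024-02-26T10:18:29 - 2024-02-26T10:14:00 = 269 seconds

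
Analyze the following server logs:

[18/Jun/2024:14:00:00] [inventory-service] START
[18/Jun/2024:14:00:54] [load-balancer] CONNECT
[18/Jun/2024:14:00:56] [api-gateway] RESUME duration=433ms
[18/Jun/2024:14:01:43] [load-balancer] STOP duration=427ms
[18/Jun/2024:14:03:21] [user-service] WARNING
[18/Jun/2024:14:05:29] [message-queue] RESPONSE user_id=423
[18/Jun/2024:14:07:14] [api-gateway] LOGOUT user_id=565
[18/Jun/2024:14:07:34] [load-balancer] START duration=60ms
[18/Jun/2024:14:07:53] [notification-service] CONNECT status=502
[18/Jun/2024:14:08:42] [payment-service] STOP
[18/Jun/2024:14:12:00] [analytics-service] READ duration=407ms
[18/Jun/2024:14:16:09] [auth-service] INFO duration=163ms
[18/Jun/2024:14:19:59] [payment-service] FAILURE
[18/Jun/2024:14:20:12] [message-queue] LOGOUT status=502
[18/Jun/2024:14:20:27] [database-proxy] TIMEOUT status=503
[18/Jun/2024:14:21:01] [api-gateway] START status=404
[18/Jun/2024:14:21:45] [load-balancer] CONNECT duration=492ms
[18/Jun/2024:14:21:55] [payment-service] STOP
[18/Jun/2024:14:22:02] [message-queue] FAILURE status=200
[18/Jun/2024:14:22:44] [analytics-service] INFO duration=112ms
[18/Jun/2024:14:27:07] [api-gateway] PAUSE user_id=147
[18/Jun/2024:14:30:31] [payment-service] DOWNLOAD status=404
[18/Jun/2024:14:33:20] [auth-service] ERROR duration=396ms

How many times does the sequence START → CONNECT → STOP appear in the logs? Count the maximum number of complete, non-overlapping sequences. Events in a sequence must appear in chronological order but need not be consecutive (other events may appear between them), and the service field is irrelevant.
3

To count sequences:

1. Look for pattern: START → CONNECT → STOP
2. Greedily scan the log in chronological order, matching each sequence element in turn (ignoring service)
3. Each time the full pattern completes, increment the count and restart matching from the next event
4. Complete non-overlapping sequences found: 3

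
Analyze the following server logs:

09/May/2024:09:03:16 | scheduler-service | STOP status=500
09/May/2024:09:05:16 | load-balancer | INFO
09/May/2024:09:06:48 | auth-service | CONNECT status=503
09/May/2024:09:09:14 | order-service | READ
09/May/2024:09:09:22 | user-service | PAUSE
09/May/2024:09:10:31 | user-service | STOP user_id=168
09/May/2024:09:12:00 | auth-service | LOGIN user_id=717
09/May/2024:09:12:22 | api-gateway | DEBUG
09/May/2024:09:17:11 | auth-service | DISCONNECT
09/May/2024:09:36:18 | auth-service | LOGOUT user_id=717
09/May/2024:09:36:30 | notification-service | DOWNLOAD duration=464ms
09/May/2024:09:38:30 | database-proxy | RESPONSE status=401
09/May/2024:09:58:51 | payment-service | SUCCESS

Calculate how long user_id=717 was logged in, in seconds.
1458

To calculate session duration:

1. Find LOGIN event for user_id=717: 09/May/2024:09:12:00
2. Find LOGOUT event for user_id=717: 09/May/2024:09:36:18
3. Session duration: 09/May/2024:09:36:18 - 09/May/2024:09:12:00 = 1458 seconds (24 minutes)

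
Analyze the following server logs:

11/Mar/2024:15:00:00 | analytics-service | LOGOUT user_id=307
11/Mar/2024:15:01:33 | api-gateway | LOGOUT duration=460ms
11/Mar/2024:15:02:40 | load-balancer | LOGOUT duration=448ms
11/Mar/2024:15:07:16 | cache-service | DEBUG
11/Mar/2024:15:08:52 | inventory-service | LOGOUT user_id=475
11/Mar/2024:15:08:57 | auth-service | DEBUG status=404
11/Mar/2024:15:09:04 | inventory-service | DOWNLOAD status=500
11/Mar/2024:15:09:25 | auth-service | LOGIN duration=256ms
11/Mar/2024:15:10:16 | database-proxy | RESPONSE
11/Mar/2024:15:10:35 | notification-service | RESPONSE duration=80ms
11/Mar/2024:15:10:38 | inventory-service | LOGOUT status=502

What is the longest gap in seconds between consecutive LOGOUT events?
372

To find the longest gap:

1. Extract all LOGOUT events in chronological order
2. Calculate time differences between consecutive events
3. Find the maximum difference
4. Longest gap: 372 seconds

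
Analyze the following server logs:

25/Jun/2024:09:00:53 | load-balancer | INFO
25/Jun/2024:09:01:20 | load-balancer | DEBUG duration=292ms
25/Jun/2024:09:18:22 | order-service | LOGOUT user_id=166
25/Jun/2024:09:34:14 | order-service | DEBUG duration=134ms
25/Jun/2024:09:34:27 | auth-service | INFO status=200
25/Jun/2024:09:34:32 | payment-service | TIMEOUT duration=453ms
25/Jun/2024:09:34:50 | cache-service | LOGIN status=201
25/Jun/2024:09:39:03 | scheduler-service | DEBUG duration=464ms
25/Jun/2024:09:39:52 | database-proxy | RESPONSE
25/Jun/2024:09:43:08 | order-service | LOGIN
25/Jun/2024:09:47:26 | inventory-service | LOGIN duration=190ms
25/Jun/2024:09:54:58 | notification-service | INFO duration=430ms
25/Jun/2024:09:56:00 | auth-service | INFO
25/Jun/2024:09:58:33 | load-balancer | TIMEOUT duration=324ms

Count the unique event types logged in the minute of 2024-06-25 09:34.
4

To count unique event types:

1. Filter events in the minute starting at 2024-06-25 09:34
2. Extract event types from matching entries
3. Count unique types: 4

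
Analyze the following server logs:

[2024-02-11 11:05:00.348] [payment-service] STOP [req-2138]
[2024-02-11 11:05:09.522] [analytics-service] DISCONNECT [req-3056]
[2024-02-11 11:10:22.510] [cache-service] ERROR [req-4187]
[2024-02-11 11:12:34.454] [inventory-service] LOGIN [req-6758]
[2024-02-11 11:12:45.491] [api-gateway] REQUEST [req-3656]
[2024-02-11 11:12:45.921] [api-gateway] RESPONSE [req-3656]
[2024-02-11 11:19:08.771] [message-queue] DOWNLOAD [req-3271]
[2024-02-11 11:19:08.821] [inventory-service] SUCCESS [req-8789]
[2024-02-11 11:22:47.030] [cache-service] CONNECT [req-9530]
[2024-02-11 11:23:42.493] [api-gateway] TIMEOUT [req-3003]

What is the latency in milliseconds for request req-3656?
430

To calculate latency:

1. Find REQUEST with id req-3656: 2024-02-11 11:12:45.491
2. Find RESPONSE with id req-3656: 2024-02-11 11:12:45.921
3. Latency: 2024-02-11 11:12:45.921 - 2024-02-11 11:12:45.491 = 430ms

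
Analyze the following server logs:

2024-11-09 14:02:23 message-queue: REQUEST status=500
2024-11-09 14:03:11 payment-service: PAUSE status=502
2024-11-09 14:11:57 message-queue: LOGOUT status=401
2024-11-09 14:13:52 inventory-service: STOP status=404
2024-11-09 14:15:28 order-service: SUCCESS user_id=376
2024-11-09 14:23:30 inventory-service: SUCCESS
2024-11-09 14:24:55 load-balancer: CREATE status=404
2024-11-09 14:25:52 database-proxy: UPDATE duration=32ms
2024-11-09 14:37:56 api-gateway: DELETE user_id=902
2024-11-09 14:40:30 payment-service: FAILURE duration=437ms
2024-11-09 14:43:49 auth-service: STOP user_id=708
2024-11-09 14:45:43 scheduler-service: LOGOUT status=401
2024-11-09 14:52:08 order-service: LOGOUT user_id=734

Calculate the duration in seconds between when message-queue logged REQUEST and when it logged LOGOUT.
574

To find the time between events:

1. Locate the first REQUEST event for message-queue: 2024-11-09 14:02:23
2. Locate the first LOGOUT event for message-queue: 2024-11-09 14:11:57
3. Calculate the difference: 2024-11-09 14:11:57 - 2024-11-09 14:02:23 = 574 seconds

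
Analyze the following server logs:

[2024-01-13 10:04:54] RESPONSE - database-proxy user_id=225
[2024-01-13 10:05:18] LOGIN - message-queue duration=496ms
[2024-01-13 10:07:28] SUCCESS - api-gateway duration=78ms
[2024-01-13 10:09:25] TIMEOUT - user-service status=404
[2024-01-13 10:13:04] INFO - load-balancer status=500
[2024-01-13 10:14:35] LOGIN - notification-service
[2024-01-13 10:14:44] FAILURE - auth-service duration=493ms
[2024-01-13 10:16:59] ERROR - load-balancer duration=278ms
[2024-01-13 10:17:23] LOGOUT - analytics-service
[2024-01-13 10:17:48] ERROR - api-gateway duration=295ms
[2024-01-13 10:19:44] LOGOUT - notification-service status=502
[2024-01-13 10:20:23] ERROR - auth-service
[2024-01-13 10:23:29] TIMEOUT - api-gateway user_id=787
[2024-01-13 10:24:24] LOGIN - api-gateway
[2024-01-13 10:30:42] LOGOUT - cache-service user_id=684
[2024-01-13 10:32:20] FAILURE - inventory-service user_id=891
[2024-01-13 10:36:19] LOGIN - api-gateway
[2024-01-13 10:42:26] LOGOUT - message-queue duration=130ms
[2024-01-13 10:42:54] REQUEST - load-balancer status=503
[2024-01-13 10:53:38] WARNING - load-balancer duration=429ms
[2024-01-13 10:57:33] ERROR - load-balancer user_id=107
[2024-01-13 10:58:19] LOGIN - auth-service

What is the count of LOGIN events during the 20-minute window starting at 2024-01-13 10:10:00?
2

To count events in the time window:

1. Window boundaries: 2024-01-13 10:10:00 to 2024-01-13 10:30:00
2. Filter for LOGIN events within this window
3. Count matching events: 2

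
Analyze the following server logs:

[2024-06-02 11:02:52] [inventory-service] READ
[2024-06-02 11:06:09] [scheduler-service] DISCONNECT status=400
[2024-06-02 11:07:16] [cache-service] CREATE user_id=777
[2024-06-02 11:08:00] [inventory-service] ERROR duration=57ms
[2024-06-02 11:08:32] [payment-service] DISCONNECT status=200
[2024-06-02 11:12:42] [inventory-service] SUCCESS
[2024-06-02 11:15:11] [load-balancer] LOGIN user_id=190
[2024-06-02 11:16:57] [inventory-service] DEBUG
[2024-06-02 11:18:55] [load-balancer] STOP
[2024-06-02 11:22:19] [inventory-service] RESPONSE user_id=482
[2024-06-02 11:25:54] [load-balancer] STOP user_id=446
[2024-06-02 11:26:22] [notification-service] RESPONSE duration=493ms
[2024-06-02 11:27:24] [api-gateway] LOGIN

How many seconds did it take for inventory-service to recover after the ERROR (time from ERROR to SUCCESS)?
282

To calculate recovery time:

1. Find ERROR event for inventory-service: 2024-06-02 11:08:00
2. Find next SUCCESS event for inventory-service: 2024-06-02 11:12:42
3. Recovery time: 2024-06-02 11:12:42 - 2024-06-02 11:08:00 = 282 seconds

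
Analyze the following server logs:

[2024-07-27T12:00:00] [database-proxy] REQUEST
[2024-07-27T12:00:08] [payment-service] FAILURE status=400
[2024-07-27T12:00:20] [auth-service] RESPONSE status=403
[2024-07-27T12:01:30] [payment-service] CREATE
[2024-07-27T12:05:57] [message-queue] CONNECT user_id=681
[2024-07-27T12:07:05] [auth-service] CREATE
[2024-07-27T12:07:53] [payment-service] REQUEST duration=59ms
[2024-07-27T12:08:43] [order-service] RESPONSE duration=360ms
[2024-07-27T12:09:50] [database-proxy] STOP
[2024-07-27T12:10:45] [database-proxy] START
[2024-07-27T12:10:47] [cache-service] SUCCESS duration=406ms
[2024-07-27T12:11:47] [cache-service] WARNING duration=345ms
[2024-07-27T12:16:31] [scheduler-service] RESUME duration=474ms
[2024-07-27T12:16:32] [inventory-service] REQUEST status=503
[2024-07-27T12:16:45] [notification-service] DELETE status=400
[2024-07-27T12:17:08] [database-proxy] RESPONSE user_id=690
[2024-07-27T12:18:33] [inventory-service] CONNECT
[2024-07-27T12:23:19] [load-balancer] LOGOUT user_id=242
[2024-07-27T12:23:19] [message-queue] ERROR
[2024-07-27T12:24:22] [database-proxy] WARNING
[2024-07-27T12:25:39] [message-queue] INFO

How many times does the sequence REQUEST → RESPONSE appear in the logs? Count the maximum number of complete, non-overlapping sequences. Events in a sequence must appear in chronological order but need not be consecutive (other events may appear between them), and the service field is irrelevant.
3

To count sequences:

1. Look for pattern: REQUEST → RESPONSE
2. Greedily scan the log in chronological order, matching each sequence element in turn (ignoring service)
3. Each time the full pattern completes, increment the count and restart matching from the next event
4. Complete non-overlapping sequences found: 3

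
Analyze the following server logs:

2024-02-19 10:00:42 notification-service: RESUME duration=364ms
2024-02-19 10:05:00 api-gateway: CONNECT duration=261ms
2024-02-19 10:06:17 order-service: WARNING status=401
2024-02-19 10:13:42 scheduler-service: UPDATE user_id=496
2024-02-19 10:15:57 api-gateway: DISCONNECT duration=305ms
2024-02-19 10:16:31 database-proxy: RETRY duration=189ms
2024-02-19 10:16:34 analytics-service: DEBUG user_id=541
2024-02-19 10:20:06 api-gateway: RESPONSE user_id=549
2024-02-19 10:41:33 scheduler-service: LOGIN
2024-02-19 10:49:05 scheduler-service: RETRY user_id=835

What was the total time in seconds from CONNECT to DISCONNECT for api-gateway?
657

To calculate state duration:

1. Find CONNECT event for api-gateway: 2024-02-19 10:05:00
2. Find DISCONNECT event for api-gateway: 2024-02-19 10:15:57
3. Calculate duration: 2024-02-19 10:15:57 - 2024-02-19 10:05:00 = 657 seconds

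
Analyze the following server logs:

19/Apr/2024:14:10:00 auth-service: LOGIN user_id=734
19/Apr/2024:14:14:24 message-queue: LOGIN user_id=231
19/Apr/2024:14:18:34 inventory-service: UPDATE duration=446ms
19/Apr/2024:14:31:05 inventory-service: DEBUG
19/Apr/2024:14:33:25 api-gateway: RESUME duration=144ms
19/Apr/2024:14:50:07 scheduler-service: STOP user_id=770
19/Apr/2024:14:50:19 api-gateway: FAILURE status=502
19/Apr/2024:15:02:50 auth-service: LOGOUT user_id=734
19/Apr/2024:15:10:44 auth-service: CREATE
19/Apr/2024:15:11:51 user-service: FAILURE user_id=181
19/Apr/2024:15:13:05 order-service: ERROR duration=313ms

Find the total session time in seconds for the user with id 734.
3170

To calculate session duration:

1. Find LOGIN event for user_id=734: 19/Apr/2024:14:10:00
2. Find LOGOUT event for user_id=734: 19/Apr/2024:15:02:50
3. Session duration: 19/Apr/2024:15:02:50 - 19/Apr/2024:14:10:00 = 3170 seconds (52 minutes)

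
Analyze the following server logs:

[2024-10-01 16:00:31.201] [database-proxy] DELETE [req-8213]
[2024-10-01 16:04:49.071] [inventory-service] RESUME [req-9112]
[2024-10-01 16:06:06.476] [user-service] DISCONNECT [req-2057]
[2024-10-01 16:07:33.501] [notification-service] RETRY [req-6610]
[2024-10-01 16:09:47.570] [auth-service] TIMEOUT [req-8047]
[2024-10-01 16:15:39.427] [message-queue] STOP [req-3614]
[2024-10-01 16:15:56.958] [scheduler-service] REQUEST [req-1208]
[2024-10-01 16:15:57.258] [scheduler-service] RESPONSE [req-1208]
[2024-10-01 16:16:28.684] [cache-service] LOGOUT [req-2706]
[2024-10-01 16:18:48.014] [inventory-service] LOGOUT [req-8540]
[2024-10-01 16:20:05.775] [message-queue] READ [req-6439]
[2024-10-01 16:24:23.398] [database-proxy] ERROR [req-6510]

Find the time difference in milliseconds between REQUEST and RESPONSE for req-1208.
300

To calculate latency:

1. Find REQUEST with id req-1208: 2024-10-01 16:15:56.958
2. Find RESPONSE with id req-1208: 2024-10-01 16:15:57.258
3. Latency: 2024-10-01 16:15:57.258 - 2024-10-01 16:15:56.958 = 300ms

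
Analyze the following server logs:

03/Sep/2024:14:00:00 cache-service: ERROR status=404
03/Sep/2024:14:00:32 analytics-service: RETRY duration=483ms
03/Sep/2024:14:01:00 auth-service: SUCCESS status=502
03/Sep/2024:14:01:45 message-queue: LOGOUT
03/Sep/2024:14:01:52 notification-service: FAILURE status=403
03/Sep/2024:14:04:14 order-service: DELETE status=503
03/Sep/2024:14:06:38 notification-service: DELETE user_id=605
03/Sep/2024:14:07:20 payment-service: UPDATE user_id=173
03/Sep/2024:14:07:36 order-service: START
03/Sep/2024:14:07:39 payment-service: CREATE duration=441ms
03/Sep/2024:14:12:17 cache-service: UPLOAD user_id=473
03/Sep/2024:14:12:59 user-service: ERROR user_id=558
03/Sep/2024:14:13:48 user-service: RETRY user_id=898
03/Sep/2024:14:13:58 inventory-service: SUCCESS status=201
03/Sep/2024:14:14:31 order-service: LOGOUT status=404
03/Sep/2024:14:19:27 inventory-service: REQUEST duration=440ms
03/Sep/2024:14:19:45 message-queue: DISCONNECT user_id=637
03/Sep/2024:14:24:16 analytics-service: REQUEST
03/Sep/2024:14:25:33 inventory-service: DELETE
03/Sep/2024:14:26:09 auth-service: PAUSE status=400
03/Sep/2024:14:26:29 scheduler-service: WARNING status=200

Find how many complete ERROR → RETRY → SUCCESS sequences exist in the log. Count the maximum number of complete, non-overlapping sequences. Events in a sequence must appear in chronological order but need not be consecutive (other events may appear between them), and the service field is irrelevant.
2

To count sequences:

1. Look for pattern: ERROR → RETRY → SUCCESS
2. Greedily scan the log in chronological order, matching each sequence element in turn (ignoring service)
3. Each time the full pattern completes, increment the count and restart matching from the next event
4. Complete non-overlapping sequences found: 2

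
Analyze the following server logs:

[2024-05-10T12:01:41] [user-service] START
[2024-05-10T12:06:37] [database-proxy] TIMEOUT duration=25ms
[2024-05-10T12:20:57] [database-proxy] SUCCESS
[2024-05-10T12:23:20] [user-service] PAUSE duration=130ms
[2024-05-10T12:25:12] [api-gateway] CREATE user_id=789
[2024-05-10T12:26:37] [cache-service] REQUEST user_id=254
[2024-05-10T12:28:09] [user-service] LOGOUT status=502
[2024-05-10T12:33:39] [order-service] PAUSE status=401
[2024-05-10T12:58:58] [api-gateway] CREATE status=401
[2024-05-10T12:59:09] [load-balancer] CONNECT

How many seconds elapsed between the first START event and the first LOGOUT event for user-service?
1588

To find the time between events:

1. Locate the first START event for user-service: 2024-05-10T12:01:41
2. Locate the first LOGOUT event for user-service: 2024-05-10T12:28:09
3. Calculate the difference: 2024-05-10T12:28:09 - 2024-05-10T12:01:41 = 1588 seconds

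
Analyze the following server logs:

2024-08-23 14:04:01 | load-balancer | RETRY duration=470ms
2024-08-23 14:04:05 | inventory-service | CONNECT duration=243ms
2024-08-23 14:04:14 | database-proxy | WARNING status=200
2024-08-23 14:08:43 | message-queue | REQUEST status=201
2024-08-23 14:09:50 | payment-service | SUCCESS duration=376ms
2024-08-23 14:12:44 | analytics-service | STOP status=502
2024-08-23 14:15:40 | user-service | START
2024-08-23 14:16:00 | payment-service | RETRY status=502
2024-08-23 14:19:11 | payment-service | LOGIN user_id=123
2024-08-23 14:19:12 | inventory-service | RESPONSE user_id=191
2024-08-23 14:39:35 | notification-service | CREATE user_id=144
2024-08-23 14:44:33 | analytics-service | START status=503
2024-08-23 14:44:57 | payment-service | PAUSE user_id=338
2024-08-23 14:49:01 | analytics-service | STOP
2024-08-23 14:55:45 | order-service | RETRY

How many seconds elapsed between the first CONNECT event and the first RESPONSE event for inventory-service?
907

To find the time between events:

1. Locate the first CONNECT event for inventory-service: 2024-08-23 14:04:05
2. Locate the first RESPONSE event for inventory-service: 2024-08-23 14:19:12
3. Calculate the difference: 2024-08-23 14:19:12 - 2024-08-23 14:04:05 = 907 seconds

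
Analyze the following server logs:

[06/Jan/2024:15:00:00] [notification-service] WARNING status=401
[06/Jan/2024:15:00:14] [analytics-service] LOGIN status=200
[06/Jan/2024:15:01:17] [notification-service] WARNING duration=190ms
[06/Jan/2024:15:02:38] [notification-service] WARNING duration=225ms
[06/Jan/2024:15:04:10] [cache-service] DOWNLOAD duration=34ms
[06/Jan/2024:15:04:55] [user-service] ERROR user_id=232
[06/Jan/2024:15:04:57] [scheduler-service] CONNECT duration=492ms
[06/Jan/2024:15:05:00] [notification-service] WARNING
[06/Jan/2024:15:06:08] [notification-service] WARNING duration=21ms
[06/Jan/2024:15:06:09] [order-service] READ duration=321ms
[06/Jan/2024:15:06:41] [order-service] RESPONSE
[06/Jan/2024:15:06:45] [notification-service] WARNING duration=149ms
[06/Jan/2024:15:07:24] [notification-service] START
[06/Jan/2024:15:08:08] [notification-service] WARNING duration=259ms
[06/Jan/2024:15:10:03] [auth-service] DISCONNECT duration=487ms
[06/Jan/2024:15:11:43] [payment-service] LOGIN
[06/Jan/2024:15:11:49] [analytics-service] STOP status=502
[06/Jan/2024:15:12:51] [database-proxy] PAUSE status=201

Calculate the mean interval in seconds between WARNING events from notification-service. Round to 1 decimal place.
81.3

To calculate average interval:

1. Find all WARNING events for notification-service in order
2. Calculate time gaps between consecutive events
3. Compute mean of gaps: 488 / 6 = 81.3 seconds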